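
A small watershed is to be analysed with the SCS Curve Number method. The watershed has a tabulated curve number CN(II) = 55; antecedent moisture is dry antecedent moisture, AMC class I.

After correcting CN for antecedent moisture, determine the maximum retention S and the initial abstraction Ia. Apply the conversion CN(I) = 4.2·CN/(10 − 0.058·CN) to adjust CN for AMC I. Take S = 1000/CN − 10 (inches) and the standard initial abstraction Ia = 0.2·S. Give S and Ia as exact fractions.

CN(I) from CN(II)=55: (4.2·55)/(10 − 0.058·55) = 7700/227 ≈ 33.921
S = 1000/(7700/227) − 10 = 1500/77 in ≈ 19.481 in
Initial abstraction Ia = S/5 = (1500/77)/5 = 300/77 ≈ 3.896 in

S = 1500/77 in ≈ 19.481 in; Ia = 300/77 in ≈ 3.896 in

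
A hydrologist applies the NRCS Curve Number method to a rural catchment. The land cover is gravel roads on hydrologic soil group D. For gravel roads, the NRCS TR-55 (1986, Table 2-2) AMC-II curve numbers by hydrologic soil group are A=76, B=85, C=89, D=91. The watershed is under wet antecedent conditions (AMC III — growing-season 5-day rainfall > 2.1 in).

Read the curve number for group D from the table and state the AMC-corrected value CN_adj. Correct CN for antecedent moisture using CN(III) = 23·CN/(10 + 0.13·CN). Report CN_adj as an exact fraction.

NRCS table: gravel roads, soil group D → CN(II) = 91
CN(III) from CN(II)=91: (23·91)/(10 + 0.13·91) = 209300/2183 ≈ 95.877

CN_adj = 209300/2183 ≈ 95.877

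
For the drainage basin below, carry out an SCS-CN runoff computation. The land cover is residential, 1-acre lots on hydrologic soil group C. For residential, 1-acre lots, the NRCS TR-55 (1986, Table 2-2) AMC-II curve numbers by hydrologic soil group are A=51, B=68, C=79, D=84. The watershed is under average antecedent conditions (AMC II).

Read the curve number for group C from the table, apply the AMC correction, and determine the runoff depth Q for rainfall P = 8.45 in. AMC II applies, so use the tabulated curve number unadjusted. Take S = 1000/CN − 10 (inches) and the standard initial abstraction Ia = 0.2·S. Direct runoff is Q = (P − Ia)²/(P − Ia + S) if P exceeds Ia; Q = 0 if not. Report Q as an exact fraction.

Q = 156525121/26403380 in ≈ 5.928 in

NRCS table: residential, 1-acre lots, soil group C → CN(II) = 79
CN(II) = 79; AMC II needs no correction.
Max retention: S = 1000/79 − 10 = 210/79 in (≈ 2.658 in)
Ia = 0.2·(210/79) = 42/79 in ≈ 0.532 in
Excess rainfall: 8.450 − 0.532 = 7.918 in; P > Ia so Q > 0
Q: (12511/1580)² ÷ (16711/1580) = 156525121/26403380 in (≈ 5.928 in)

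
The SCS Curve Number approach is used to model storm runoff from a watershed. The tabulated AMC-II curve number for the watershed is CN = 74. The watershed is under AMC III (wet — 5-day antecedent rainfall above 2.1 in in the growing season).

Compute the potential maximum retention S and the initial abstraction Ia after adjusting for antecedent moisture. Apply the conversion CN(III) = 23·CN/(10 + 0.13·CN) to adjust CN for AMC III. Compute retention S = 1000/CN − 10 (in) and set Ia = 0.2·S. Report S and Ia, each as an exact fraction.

Adjust CN=74 to AMC III: 23·74/(10 + 0.13·74) → 1702 ÷ (981/50) = 85100/981 ≈ 86.748
S = 1000/(85100/981) − 10 = 1300/851 in ≈ 1.528 in
Ia = 0.2·(1300/851) = 260/851 in ≈ 0.306 in

S = 1300/851 in ≈ 1.528 in; Ia = 260/851 in ≈ 0.306 in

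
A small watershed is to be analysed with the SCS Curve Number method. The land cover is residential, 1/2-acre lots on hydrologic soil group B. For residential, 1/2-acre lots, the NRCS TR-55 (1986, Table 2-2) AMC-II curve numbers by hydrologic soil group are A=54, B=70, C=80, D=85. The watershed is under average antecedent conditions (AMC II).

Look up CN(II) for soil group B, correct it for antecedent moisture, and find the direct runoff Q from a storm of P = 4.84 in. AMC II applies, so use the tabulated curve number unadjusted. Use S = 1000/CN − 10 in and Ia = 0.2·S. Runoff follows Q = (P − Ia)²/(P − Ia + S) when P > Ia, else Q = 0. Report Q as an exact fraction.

NRCS table: residential, 1/2-acre lots, soil group B → CN(II) = 70
AMC II — tabulated CN = 70 applies directly.
Max retention: S = 1000/70 − 10 = 30/7 in (≈ 4.286 in)
Ia = 0.2·(30/7) = 6/7 in ≈ 0.857 in
Since P=4.840 > Ia=0.857: effective rainfall P−Ia = 697/175 in
Runoff Q = (P−Ia)²/(P−Ia+S) = (3.983)²/(3.983+4.286) = 485809/253225 ≈ 1.918 in

Q = 485809/253225 in ≈ 1.918 in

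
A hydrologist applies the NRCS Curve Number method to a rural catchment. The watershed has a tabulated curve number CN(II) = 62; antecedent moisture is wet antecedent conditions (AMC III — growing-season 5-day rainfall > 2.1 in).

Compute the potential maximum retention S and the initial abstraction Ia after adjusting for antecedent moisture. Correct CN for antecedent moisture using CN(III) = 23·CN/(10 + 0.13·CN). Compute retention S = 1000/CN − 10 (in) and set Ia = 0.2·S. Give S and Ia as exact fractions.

S = 1900/713 in ≈ 2.665 in; Ia = 380/713 in ≈ 0.533 in

Wet (AMC III): CN(III) = 23·62/(10 + 0.13·62) = 1426/(903/50) = 71300/903 ≈ 78.959
S = 1000/(71300/903) − 10 = 1900/713 in ≈ 2.665 in
Ia = 0.2·(1900/713) = 380/713 in ≈ 0.533 in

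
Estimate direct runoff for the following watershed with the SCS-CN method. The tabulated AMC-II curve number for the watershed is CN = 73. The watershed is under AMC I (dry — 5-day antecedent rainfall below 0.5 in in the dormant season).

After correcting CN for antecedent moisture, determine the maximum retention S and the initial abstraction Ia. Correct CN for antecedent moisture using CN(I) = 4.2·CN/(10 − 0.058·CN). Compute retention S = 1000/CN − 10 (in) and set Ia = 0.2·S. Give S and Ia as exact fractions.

S = 4500/511 in ≈ 8.806 in; Ia = 900/511 in ≈ 1.761 in

CN(I) from CN(II)=73: (4.2·73)/(10 − 0.058·73) = 51100/961 ≈ 53.174
Retention S: 1000/CN − 10 with CN=53.174 → S = 4500/511 ≈ 8.806 in
Initial abstraction Ia = S/5 = (4500/511)/5 = 900/511 ≈ 1.761 in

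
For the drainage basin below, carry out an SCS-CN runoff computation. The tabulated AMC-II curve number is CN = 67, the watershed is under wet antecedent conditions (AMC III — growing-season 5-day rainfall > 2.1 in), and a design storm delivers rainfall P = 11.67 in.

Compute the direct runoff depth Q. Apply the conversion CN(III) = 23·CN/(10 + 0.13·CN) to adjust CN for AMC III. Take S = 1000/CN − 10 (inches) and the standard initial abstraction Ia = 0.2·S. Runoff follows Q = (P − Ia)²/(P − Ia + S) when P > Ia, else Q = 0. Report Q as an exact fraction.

CN(III) from CN(II)=67: (23·67)/(10 + 0.13·67) = 154100/1871 ≈ 82.362
Max retention: S = 1000/(154100/1871) − 10 = 3300/1541 in (≈ 2.141 in)
Ia = 0.2S: 0.2·2.141 = 0.428 in (exactly 660/1541)
Since P=11.670 > Ia=0.428: effective rainfall P−Ia = 1732347/154100 in
Q: (1732347/154100)² ÷ (2062347/154100) = 1000342042803/105935890900 in (≈ 9.443 in)

Q = 1000342042803/105935890900 in ≈ 9.443 in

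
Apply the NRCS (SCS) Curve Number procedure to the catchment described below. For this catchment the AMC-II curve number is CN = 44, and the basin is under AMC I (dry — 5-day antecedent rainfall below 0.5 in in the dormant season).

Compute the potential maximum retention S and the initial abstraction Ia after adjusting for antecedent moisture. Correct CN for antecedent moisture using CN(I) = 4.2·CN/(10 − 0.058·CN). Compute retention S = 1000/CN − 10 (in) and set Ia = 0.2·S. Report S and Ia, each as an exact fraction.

S = 1000/33 in ≈ 30.303 in; Ia = 200/33 in ≈ 6.061 in

Adjust CN=44 to AMC I: 4.2·44/(10 − 0.058·44) → (924/5) ÷ (931/125) = 3300/133 ≈ 24.812
S = 1000/(3300/133) − 10 = 1000/33 in ≈ 30.303 in
Initial abstraction Ia = S/5 = (1000/33)/5 = 200/33 ≈ 6.061 in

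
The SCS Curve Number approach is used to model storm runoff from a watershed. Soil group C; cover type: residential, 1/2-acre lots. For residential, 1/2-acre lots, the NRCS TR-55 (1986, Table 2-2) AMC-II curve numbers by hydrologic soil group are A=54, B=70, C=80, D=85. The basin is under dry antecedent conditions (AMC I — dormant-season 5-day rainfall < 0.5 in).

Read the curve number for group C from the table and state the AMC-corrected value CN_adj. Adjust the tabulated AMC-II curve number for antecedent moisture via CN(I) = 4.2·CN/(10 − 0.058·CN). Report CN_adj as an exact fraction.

CN_adj = 4200/67 ≈ 62.687

NRCS table: residential, 1/2-acre lots, soil group C → CN(II) = 80
Adjust CN=80 to AMC I: 4.2·80/(10 − 0.058·80) → 336 ÷ (134/25) = 4200/67 ≈ 62.687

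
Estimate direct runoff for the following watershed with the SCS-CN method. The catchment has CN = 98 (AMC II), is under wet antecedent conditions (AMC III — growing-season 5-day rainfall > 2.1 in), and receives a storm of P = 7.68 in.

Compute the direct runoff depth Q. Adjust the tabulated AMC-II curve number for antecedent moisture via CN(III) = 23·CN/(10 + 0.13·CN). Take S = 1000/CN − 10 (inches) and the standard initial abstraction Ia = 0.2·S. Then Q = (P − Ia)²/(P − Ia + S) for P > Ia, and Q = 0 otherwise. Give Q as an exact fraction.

Q = 2912868841/384560575 in ≈ 7.575 in

Adjust CN=98 to AMC III: 23·98/(10 + 0.13·98) → 2254 ÷ (1137/50) = 112700/1137 ≈ 99.120
S = 1000/(112700/1137) − 10 = 100/1127 in ≈ 0.089 in
Ia = 0.2S: 0.2·0.089 = 0.018 in (exactly 20/1127)
P − Ia = 7.680 − 0.018 = 215884/28175 ≈ 7.662 in (> 0, runoff occurs)
Q = (215884/28175)²/((215884/28175) + 100/1127) = (46605901456/793830625)/(218384/28175) = 2912868841/384560575 in ≈ 7.575 in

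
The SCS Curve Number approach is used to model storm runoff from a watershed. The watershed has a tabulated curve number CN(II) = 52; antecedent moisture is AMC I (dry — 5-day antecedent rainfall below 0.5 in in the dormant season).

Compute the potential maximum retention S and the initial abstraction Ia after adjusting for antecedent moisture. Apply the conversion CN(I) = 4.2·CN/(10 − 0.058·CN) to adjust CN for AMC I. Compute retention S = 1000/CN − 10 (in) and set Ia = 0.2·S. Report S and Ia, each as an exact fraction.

S = 2000/91 in ≈ 21.978 in; Ia = 400/91 in ≈ 4.396 in

CN(I) from CN(II)=52: (4.2·52)/(10 − 0.058·52) = 9100/291 ≈ 31.271
Retention S: 1000/CN − 10 with CN=31.271 → S = 2000/91 ≈ 21.978 in
Ia = 0.2·(2000/91) = 400/91 in ≈ 4.396 in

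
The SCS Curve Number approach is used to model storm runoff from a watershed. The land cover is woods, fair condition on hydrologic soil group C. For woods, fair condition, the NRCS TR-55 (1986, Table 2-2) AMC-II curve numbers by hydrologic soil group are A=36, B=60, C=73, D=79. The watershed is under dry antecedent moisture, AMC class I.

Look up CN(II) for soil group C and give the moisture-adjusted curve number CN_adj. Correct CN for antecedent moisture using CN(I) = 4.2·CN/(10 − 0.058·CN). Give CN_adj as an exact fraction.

NRCS table: woods, fair condition, soil group C → CN(II) = 73
CN(I) from CN(II)=73: (4.2·73)/(10 − 0.058·73) = 51100/961 ≈ 53.174

CN_adj = 51100/961 ≈ 53.174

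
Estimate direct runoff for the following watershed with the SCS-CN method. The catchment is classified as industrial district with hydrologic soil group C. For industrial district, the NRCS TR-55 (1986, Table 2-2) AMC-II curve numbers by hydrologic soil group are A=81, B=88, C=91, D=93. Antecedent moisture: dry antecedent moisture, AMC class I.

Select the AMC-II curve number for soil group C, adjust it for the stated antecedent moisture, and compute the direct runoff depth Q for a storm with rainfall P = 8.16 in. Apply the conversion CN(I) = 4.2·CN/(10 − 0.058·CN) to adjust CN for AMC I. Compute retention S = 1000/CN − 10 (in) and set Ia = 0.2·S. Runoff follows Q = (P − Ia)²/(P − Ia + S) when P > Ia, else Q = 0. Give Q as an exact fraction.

NRCS table: industrial district, soil group C → CN(II) = 91
Adjust CN=91 to AMC I: 4.2·91/(10 − 0.058·91) → (1911/5) ÷ (2361/500) = 63700/787 ≈ 80.940
Max retention: S = 1000/(63700/787) − 10 = 1500/637 in (≈ 2.355 in)
Ia = 0.2·(1500/637) = 300/637 in ≈ 0.471 in
Excess rainfall: 8.160 − 0.471 = 7.689 in; P > Ia so Q > 0
Q: (122448/15925)² ÷ (159948/15925) = 416486464/70754775 in (≈ 5.886 in)

Q = 416486464/70754775 in ≈ 5.886 in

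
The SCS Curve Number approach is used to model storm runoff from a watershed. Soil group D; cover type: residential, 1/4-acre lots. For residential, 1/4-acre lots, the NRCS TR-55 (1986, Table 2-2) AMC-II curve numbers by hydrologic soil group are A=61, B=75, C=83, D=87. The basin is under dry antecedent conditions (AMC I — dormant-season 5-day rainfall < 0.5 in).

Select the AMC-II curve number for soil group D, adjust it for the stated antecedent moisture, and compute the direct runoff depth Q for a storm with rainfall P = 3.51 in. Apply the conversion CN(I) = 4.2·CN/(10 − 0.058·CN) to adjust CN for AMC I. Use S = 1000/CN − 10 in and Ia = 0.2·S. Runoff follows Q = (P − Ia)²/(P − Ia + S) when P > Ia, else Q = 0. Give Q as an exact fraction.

Q = 20108013133/16320408300 in ≈ 1.232 in

NRCS table: residential, 1/4-acre lots, soil group D → CN(II) = 87
Dry (AMC I): CN(I) = 4.2·87/(10 − 0.058·87) = (1827/5)/(2477/500) = 182700/2477 ≈ 73.759
Max retention: S = 1000/(182700/2477) − 10 = 6500/1827 in (≈ 3.558 in)
Initial abstraction Ia = S/5 = (6500/1827)/5 = 1300/1827 ≈ 0.712 in
Excess rainfall: 3.510 − 0.712 = 2.798 in; P > Ia so Q > 0
Q: (511277/182700)² ÷ (1161277/182700) = 20108013133/16320408300 in (≈ 1.232 in)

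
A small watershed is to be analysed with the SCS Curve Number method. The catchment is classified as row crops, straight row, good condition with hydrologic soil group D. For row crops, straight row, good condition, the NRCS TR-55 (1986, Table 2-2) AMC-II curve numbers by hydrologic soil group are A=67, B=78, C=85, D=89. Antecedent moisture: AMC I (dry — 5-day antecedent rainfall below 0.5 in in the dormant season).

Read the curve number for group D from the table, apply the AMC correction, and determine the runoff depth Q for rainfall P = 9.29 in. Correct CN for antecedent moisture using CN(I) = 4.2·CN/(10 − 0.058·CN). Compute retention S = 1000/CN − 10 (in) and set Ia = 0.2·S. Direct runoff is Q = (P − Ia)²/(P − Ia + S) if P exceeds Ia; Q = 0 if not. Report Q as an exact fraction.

Q = 2644854942601/406750656900 in ≈ 6.502 in

NRCS table: row crops, straight row, good condition, soil group D → CN(II) = 89
Adjust CN=89 to AMC I: 4.2·89/(10 − 0.058·89) → (1869/5) ÷ (2419/500) = 186900/2419 ≈ 77.263
Retention S: 1000/CN − 10 with CN=77.263 → S = 5500/1869 ≈ 2.943 in
Ia = 0.2S: 0.2·2.943 = 0.589 in (exactly 1100/1869)
Since P=9.290 > Ia=0.589: effective rainfall P−Ia = 1626301/186900 in
Q: (1626301/186900)² ÷ (2176301/186900) = 2644854942601/406750656900 in (≈ 6.502 in)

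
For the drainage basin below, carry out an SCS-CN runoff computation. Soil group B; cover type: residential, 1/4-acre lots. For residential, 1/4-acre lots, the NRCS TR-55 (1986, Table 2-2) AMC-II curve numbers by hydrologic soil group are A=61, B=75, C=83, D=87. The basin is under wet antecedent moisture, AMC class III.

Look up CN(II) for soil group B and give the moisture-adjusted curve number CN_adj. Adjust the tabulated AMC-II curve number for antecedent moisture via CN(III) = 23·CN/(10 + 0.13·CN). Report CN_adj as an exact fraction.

CN_adj = 6900/79 ≈ 87.342

NRCS table: residential, 1/4-acre lots, soil group B → CN(II) = 75
Adjust CN=75 to AMC III: 23·75/(10 + 0.13·75) → 1725 ÷ (79/4) = 6900/79 ≈ 87.342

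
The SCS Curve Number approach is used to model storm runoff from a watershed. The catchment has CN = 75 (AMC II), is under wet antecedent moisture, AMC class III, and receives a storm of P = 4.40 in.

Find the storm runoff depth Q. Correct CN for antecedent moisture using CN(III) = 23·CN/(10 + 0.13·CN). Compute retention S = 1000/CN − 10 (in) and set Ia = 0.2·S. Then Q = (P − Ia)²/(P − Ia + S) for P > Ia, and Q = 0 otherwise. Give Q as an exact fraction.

Q = 1005362/330855 in ≈ 3.039 in

CN(III) from CN(II)=75: (23·75)/(10 + 0.13·75) = 6900/79 ≈ 87.342
S = 1000/(6900/79) − 10 = 100/69 in ≈ 1.449 in
Ia = 0.2·(100/69) = 20/69 in ≈ 0.290 in
Since P=4.400 > Ia=0.290: effective rainfall P−Ia = 1418/345 in
Runoff Q = (P−Ia)²/(P−Ia+S) = (4.110)²/(4.110+1.449) = 1005362/330855 ≈ 3.039 in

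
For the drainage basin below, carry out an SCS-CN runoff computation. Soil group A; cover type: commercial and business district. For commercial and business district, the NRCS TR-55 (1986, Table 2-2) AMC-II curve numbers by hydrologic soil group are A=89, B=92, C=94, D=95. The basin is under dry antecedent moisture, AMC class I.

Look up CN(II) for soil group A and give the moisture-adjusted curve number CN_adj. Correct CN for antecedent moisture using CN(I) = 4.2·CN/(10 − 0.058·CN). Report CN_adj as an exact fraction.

NRCS table: commercial and business district, soil group A → CN(II) = 89
Dry (AMC I): CN(I) = 4.2·89/(10 − 0.058·89) = (1869/5)/(2419/500) = 186900/2419 ≈ 77.263

CN_adj = 186900/2419 ≈ 77.263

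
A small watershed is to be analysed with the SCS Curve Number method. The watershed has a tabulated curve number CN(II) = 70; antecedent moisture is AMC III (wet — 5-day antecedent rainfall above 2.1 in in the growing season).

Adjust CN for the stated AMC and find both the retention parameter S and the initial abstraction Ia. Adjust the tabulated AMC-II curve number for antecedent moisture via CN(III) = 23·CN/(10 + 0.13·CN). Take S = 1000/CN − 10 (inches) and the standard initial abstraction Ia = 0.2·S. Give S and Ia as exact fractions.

S = 300/161 in ≈ 1.863 in; Ia = 60/161 in ≈ 0.373 in

CN(III) from CN(II)=70: (23·70)/(10 + 0.13·70) = 16100/191 ≈ 84.293
Retention S: 1000/CN − 10 with CN=84.293 → S = 300/161 ≈ 1.863 in
Initial abstraction Ia = S/5 = (300/161)/5 = 60/161 ≈ 0.373 in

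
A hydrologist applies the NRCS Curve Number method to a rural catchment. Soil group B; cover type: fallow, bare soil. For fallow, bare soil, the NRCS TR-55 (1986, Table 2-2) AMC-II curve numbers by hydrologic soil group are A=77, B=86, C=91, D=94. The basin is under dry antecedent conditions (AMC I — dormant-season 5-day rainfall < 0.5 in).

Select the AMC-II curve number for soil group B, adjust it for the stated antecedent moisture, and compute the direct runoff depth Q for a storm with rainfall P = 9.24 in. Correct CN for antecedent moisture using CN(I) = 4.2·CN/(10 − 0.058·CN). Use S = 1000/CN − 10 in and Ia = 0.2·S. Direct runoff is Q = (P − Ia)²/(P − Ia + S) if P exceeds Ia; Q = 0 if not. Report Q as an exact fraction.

NRCS table: fallow, bare soil, soil group B → CN(II) = 86
Dry (AMC I): CN(I) = 4.2·86/(10 − 0.058·86) = (1806/5)/(1253/250) = 12900/179 ≈ 72.067
Max retention: S = 1000/(12900/179) − 10 = 500/129 in (≈ 3.876 in)
Ia = 0.2·(500/129) = 100/129 in ≈ 0.775 in
Since P=9.240 > Ia=0.775: effective rainfall P−Ia = 27299/3225 in
Runoff Q = (P−Ia)²/(P−Ia+S) = (8.465)²/(8.465+3.876) = 745235401/128351775 ≈ 5.806 in

Q = 745235401/128351775 in ≈ 5.806 in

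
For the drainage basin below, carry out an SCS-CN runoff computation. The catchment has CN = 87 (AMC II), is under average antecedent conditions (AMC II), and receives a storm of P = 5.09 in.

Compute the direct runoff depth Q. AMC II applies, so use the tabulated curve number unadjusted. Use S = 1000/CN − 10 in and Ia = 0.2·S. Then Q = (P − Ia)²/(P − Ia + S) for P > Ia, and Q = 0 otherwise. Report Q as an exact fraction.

CN(II) = 87; AMC II needs no correction.
Retention S: 1000/CN − 10 with CN=87.000 → S = 130/87 ≈ 1.494 in
Initial abstraction Ia = S/5 = (130/87)/5 = 26/87 ≈ 0.299 in
Excess rainfall: 5.090 − 0.299 = 4.791 in; P > Ia so Q > 0
Q: (41683/8700)² ÷ (54683/8700) = 1737472489/475742100 in (≈ 3.652 in)

Q = 1737472489/475742100 in ≈ 3.652 in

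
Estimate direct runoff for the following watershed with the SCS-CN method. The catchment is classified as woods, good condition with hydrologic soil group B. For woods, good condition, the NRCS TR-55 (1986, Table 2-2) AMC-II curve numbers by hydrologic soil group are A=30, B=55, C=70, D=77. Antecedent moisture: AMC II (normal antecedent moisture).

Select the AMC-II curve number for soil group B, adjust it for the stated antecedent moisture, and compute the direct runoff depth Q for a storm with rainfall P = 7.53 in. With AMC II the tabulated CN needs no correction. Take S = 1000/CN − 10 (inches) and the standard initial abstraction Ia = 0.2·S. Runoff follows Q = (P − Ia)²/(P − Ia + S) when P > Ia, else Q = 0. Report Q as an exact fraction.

NRCS table: woods, good condition, soil group B → CN(II) = 55
Average conditions: CN = 55 (no AMC adjustment).
S = 1000/55 − 10 = 90/11 in ≈ 8.182 in
Ia = 0.2·(90/11) = 18/11 in ≈ 1.636 in
Since P=7.530 > Ia=1.636: effective rainfall P−Ia = 6483/1100 in
Q = (6483/1100)²/((6483/1100) + 90/11) = (42029289/1210000)/(15483/1100) = 14009763/5677100 in ≈ 2.468 in

Q = 14009763/5677100 in ≈ 2.468 in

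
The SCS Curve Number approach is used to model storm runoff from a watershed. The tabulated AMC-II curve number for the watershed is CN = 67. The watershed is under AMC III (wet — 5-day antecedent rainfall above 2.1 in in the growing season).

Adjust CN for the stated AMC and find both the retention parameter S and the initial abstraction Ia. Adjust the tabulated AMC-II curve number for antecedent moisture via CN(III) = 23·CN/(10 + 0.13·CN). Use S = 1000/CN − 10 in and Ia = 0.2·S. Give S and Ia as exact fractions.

Wet (AMC III): CN(III) = 23·67/(10 + 0.13·67) = 1541/(1871/100) = 154100/1871 ≈ 82.362
Max retention: S = 1000/(154100/1871) − 10 = 3300/1541 in (≈ 2.141 in)
Ia = 0.2·(3300/1541) = 660/1541 in ≈ 0.428 in

S = 3300/1541 in ≈ 2.141 in; Ia = 660/1541 in ≈ 0.428 in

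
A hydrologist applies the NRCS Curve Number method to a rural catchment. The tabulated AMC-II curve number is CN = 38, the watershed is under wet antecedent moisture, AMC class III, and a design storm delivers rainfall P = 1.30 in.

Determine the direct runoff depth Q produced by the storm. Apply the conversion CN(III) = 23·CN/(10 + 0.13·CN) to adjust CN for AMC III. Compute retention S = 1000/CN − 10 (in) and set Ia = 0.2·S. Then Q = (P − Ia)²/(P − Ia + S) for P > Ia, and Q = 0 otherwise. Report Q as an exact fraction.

Wet (AMC III): CN(III) = 23·38/(10 + 0.13·38) = 874/(747/50) = 43700/747 ≈ 58.501
Max retention: S = 1000/(43700/747) − 10 = 3100/437 in (≈ 7.094 in)
Initial abstraction Ia = S/5 = (3100/437)/5 = 620/437 ≈ 1.419 in
P = 1.300 ≤ Ia = 1.419 in: entire storm abstracted, Q = 0.

Q = 0 in ≈ 0.000 in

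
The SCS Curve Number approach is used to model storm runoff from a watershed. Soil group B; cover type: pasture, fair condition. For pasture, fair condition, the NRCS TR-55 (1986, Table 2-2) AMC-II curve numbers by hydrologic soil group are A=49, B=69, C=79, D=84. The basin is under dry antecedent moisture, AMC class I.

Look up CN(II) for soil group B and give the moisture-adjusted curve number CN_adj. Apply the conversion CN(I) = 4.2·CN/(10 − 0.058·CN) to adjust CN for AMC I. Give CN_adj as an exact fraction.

NRCS table: pasture, fair condition, soil group B → CN(II) = 69
CN(I) from CN(II)=69: (4.2·69)/(10 − 0.058·69) = 144900/2999 ≈ 48.316

CN_adj = 144900/2999 ≈ 48.316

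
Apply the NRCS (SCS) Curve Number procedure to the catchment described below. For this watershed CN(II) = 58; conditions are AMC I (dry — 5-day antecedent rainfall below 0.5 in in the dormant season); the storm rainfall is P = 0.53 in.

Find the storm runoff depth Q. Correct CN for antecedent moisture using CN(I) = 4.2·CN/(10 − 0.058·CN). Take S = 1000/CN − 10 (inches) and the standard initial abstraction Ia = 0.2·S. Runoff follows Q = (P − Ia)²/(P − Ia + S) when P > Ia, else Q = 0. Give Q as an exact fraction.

Dry (AMC I): CN(I) = 4.2·58/(10 − 0.058·58) = (1218/5)/(1659/250) = 2900/79 ≈ 36.709
Retention S: 1000/CN − 10 with CN=36.709 → S = 500/29 ≈ 17.241 in
Initial abstraction Ia = S/5 = (500/29)/5 = 100/29 ≈ 3.448 in
P = 0.530 ≤ Ia = 3.448 in: entire storm abstracted, Q = 0.

Q = 0 in ≈ 0.000 in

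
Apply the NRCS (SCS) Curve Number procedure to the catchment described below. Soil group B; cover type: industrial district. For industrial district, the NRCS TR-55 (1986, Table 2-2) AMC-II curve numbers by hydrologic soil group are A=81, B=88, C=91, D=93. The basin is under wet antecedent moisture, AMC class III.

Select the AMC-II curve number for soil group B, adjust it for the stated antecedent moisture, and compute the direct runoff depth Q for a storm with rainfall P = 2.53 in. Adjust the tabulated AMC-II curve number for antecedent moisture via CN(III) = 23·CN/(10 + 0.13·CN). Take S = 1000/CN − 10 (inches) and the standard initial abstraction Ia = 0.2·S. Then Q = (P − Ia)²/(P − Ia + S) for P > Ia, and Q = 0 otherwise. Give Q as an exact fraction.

Q = 3722098081/1923027700 in ≈ 1.936 in

NRCS table: industrial district, soil group B → CN(II) = 88
Wet (AMC III): CN(III) = 23·88/(10 + 0.13·88) = 2024/(536/25) = 6325/67 ≈ 94.403
Max retention: S = 1000/(6325/67) − 10 = 150/253 in (≈ 0.593 in)
Initial abstraction Ia = S/5 = (150/253)/5 = 30/253 ≈ 0.119 in
Since P=2.530 > Ia=0.119: effective rainfall P−Ia = 61009/25300 in
Q: (61009/25300)² ÷ (76009/25300) = 3722098081/1923027700 in (≈ 1.936 in)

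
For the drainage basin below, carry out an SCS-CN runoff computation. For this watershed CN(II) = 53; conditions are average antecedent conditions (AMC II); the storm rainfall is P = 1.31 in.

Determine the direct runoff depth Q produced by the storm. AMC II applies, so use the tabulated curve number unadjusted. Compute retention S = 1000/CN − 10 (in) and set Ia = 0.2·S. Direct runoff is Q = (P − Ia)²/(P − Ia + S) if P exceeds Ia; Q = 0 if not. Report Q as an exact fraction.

Q = 0 in ≈ 0.000 in

AMC II — tabulated CN = 53 applies directly.
Max retention: S = 1000/53 − 10 = 470/53 in (≈ 8.868 in)
Initial abstraction Ia = S/5 = (470/53)/5 = 94/53 ≈ 1.774 in
P = 1.310 ≤ Ia = 1.774 in: entire storm abstracted, Q = 0.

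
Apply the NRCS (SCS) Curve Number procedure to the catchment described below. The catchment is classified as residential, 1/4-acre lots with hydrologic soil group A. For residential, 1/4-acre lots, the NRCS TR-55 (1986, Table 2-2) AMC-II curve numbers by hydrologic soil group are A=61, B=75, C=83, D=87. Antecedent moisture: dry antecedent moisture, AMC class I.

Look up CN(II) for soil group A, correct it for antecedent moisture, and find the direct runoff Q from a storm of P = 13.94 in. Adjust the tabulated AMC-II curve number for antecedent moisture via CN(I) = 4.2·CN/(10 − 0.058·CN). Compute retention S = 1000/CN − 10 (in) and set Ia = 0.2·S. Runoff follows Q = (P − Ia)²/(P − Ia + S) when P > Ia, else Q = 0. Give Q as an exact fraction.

NRCS table: residential, 1/4-acre lots, soil group A → CN(II) = 61
Adjust CN=61 to AMC I: 4.2·61/(10 − 0.058·61) → (1281/5) ÷ (3231/500) = 42700/1077 ≈ 39.647
S = 1000/(42700/1077) − 10 = 6500/427 in ≈ 15.222 in
Ia = 0.2·(6500/427) = 1300/427 in ≈ 3.044 in
P − Ia = 13.940 − 3.044 = 232619/21350 ≈ 10.896 in (> 0, runoff occurs)
Q = (232619/21350)²/((232619/21350) + 6500/427) = (54111599161/455822500)/(557619/21350) = 54111599161/11905165650 in ≈ 4.545 in

Q = 54111599161/11905165650 in ≈ 4.545 in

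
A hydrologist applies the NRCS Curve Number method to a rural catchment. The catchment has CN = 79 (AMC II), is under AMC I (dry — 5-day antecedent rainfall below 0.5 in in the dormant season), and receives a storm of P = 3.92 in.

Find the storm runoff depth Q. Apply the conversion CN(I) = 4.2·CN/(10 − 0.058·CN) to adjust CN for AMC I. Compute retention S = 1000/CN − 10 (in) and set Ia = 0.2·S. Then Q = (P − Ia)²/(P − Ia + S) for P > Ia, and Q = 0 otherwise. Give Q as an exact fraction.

Q = 13739282/17520225 in ≈ 0.784 in

CN(I) from CN(II)=79: (4.2·79)/(10 − 0.058·79) = 7900/129 ≈ 61.240
Retention S: 1000/CN − 10 with CN=61.240 → S = 500/79 ≈ 6.329 in
Ia = 0.2S: 0.2·6.329 = 1.266 in (exactly 100/79)
Excess rainfall: 3.920 − 1.266 = 2.654 in; P > Ia so Q > 0
Runoff Q = (P−Ia)²/(P−Ia+S) = (2.654)²/(2.654+6.329) = 13739282/17520225 ≈ 0.784 in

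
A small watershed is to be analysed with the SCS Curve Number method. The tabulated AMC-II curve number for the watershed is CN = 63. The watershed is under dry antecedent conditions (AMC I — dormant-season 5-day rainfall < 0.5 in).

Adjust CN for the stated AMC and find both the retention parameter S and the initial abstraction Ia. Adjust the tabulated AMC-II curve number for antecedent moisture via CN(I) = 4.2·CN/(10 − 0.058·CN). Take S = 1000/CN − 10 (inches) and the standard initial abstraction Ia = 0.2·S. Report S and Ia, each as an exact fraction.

S = 18500/1323 in ≈ 13.983 in; Ia = 3700/1323 in ≈ 2.797 in

Adjust CN=63 to AMC I: 4.2·63/(10 − 0.058·63) → (1323/5) ÷ (3173/500) = 132300/3173 ≈ 41.696
Retention S: 1000/CN − 10 with CN=41.696 → S = 18500/1323 ≈ 13.983 in
Ia = 0.2·(18500/1323) = 3700/1323 in ≈ 2.797 in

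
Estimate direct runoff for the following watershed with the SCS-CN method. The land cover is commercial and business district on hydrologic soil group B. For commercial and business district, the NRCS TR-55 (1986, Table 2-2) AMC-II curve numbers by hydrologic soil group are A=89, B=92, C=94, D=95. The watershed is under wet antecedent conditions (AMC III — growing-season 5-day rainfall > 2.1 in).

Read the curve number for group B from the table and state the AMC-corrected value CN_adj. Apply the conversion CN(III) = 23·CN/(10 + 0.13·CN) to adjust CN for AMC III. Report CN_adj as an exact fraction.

CN_adj = 52900/549 ≈ 96.357

NRCS table: commercial and business district, soil group B → CN(II) = 92
Adjust CN=92 to AMC III: 23·92/(10 + 0.13·92) → 2116 ÷ (549/25) = 52900/549 ≈ 96.357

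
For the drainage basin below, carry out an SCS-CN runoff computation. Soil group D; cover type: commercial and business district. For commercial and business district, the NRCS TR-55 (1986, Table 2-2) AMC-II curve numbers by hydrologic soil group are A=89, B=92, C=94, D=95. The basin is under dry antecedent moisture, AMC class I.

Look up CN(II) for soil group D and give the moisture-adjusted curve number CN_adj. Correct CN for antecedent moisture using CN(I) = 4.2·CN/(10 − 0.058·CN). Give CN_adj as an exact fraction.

CN_adj = 39900/449 ≈ 88.864

NRCS table: commercial and business district, soil group D → CN(II) = 95
Adjust CN=95 to AMC I: 4.2·95/(10 − 0.058·95) → 399 ÷ (449/100) = 39900/449 ≈ 88.864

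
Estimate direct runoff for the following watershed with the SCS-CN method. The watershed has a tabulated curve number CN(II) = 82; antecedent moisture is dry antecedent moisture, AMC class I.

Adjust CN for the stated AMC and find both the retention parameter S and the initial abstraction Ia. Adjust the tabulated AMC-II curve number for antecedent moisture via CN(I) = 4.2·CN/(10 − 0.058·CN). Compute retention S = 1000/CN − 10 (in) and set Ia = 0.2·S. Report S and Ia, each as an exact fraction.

S = 1500/287 in ≈ 5.226 in; Ia = 300/287 in ≈ 1.045 in

Dry (AMC I): CN(I) = 4.2·82/(10 − 0.058·82) = (1722/5)/(1311/250) = 28700/437 ≈ 65.675
S = 1000/(28700/437) − 10 = 1500/287 in ≈ 5.226 in
Ia = 0.2·(1500/287) = 300/287 in ≈ 1.045 in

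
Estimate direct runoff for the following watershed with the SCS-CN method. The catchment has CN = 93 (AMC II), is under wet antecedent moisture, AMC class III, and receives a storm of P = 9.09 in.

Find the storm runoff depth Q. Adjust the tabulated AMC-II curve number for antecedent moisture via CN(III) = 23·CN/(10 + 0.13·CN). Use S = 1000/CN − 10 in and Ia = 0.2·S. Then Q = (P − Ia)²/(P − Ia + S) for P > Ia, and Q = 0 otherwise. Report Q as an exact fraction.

Q = 3726254983201/427875078900 in ≈ 8.709 in

Adjust CN=93 to AMC III: 23·93/(10 + 0.13·93) → 2139 ÷ (2209/100) = 213900/2209 ≈ 96.831
Max retention: S = 1000/(213900/2209) − 10 = 700/2139 in (≈ 0.327 in)
Ia = 0.2S: 0.2·0.327 = 0.065 in (exactly 140/2139)
P − Ia = 9.090 − 0.065 = 1930351/213900 ≈ 9.025 in (> 0, runoff occurs)
Runoff Q = (P−Ia)²/(P−Ia+S) = (9.025)²/(9.025+0.327) = 3726254983201/427875078900 ≈ 8.709 in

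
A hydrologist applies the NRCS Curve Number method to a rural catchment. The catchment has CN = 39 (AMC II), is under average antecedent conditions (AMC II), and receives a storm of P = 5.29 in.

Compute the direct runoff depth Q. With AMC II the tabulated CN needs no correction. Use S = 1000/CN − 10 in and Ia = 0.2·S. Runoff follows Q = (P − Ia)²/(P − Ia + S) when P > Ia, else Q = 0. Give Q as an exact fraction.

Average conditions: CN = 39 (no AMC adjustment).
Max retention: S = 1000/39 − 10 = 610/39 in (≈ 15.641 in)
Initial abstraction Ia = S/5 = (610/39)/5 = 122/39 ≈ 3.128 in
Since P=5.290 > Ia=3.128: effective rainfall P−Ia = 8431/3900 in
Q = (8431/3900)²/((8431/3900) + 610/39) = (71081761/15210000)/(69431/3900) = 71081761/270780900 in ≈ 0.263 in

Q = 71081761/270780900 in ≈ 0.263 in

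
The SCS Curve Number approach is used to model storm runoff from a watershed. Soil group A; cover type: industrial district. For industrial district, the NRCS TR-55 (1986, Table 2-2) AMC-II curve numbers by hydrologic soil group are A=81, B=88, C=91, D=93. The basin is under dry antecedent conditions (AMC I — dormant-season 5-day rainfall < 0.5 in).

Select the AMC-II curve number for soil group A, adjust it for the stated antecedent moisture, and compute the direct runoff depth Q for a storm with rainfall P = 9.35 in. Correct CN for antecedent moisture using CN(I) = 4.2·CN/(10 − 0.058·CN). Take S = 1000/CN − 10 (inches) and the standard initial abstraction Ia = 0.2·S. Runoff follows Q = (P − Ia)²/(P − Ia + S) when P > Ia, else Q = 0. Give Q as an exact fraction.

Q = 78448727569/15992359740 in ≈ 4.905 in

NRCS table: industrial district, soil group A → CN(II) = 81
CN(I) from CN(II)=81: (4.2·81)/(10 − 0.058·81) = 170100/2651 ≈ 64.164
Max retention: S = 1000/(170100/2651) − 10 = 9500/1701 in (≈ 5.585 in)
Initial abstraction Ia = S/5 = (9500/1701)/5 = 1900/1701 ≈ 1.117 in
Excess rainfall: 9.350 − 1.117 = 8.233 in; P > Ia so Q > 0
Q = (280087/34020)²/((280087/34020) + 9500/1701) = (78448727569/1157360400)/(470087/34020) = 78448727569/15992359740 in ≈ 4.905 in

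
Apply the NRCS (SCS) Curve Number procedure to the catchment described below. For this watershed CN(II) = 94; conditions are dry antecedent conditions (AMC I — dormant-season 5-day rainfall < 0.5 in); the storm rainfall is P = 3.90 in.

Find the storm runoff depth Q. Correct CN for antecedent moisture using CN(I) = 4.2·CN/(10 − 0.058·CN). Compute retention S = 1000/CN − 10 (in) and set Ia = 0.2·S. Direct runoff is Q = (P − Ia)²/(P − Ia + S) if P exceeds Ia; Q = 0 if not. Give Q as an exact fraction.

Q = 139972561/55373990 in ≈ 2.528 in

CN(I) from CN(II)=94: (4.2·94)/(10 − 0.058·94) = 32900/379 ≈ 86.807
S = 1000/(32900/379) − 10 = 500/329 in ≈ 1.520 in
Ia = 0.2·(500/329) = 100/329 in ≈ 0.304 in
Excess rainfall: 3.900 − 0.304 = 3.596 in; P > Ia so Q > 0
Q: (11831/3290)² ÷ (16831/3290) = 139972561/55373990 in (≈ 2.528 in)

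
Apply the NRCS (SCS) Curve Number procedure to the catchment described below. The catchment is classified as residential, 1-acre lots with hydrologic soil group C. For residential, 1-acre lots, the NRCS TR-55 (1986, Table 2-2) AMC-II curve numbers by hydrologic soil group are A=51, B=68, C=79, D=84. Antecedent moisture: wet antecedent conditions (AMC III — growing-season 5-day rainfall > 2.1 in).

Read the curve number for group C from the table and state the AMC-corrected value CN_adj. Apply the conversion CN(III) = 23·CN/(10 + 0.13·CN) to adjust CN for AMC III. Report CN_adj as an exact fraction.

NRCS table: residential, 1-acre lots, soil group C → CN(II) = 79
Adjust CN=79 to AMC III: 23·79/(10 + 0.13·79) → 1817 ÷ (2027/100) = 181700/2027 ≈ 89.640

CN_adj = 181700/2027 ≈ 89.640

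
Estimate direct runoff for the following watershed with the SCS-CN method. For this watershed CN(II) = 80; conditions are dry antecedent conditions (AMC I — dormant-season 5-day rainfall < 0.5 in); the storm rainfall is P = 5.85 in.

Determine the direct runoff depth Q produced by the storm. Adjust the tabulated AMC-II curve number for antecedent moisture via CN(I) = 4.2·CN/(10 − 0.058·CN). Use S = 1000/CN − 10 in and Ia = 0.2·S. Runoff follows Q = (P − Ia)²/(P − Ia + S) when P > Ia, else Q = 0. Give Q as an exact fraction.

Dry (AMC I): CN(I) = 4.2·80/(10 − 0.058·80) = 336/(134/25) = 4200/67 ≈ 62.687
S = 1000/(4200/67) − 10 = 125/21 in ≈ 5.952 in
Initial abstraction Ia = S/5 = (125/21)/5 = 25/21 ≈ 1.190 in
Excess rainfall: 5.850 − 1.190 = 4.660 in; P > Ia so Q > 0
Q = (1957/420)²/((1957/420) + 125/21) = (3829849/176400)/(4457/420) = 3829849/1871940 in ≈ 2.046 in

Q = 3829849/1871940 in ≈ 2.046 in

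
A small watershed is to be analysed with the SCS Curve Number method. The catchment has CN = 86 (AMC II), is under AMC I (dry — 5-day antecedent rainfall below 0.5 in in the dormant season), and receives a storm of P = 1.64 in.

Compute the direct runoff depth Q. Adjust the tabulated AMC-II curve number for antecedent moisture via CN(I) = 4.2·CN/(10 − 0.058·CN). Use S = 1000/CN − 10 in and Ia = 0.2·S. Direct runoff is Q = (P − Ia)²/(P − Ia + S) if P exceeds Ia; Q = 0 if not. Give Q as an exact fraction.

Q = 7778521/49307025 in ≈ 0.158 in

CN(I) from CN(II)=86: (4.2·86)/(10 − 0.058·86) = 12900/179 ≈ 72.067
S = 1000/(12900/179) − 10 = 500/129 in ≈ 3.876 in
Initial abstraction Ia = S/5 = (500/129)/5 = 100/129 ≈ 0.775 in
P − Ia = 1.640 − 0.775 = 2789/3225 ≈ 0.865 in (> 0, runoff occurs)
Q = (2789/3225)²/((2789/3225) + 500/129) = (7778521/10400625)/(15289/3225) = 7778521/49307025 in ≈ 0.158 in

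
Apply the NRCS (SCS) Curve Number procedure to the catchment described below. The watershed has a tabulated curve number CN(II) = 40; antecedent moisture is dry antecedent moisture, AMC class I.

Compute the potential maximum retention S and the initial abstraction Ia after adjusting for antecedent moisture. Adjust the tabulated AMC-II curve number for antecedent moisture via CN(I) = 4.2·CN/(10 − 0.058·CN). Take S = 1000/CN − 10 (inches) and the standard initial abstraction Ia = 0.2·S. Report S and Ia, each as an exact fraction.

S = 250/7 in ≈ 35.714 in; Ia = 50/7 in ≈ 7.143 in

Adjust CN=40 to AMC I: 4.2·40/(10 − 0.058·40) → 168 ÷ (192/25) = 175/8 ≈ 21.875
Max retention: S = 1000/(175/8) − 10 = 250/7 in (≈ 35.714 in)
Initial abstraction Ia = S/5 = (250/7)/5 = 50/7 ≈ 7.143 in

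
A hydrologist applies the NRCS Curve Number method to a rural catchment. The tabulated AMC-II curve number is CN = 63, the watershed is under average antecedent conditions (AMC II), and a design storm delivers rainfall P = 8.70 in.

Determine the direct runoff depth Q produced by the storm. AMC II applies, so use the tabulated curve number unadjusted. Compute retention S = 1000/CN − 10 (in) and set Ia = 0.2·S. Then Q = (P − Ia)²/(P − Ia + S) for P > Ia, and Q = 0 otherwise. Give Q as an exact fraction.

Q = 22477081/5317830 in ≈ 4.227 in

AMC II — tabulated CN = 63 applies directly.
Max retention: S = 1000/63 − 10 = 370/63 in (≈ 5.873 in)
Ia = 0.2S: 0.2·5.873 = 1.175 in (exactly 74/63)
Since P=8.700 > Ia=1.175: effective rainfall P−Ia = 4741/630 in
Runoff Q = (P−Ia)²/(P−Ia+S) = (7.525)²/(7.525+5.873) = 22477081/5317830 ≈ 4.227 in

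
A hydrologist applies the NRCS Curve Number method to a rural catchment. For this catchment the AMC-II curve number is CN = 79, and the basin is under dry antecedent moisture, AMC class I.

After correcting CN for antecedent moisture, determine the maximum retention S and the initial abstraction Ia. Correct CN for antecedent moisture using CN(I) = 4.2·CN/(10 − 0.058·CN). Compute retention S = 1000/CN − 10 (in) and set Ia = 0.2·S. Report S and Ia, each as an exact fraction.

Adjust CN=79 to AMC I: 4.2·79/(10 − 0.058·79) → (1659/5) ÷ (2709/500) = 7900/129 ≈ 61.240
Max retention: S = 1000/(7900/129) − 10 = 500/79 in (≈ 6.329 in)
Initial abstraction Ia = S/5 = (500/79)/5 = 100/79 ≈ 1.266 in

S = 500/79 in ≈ 6.329 in; Ia = 100/79 in ≈ 1.266 in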